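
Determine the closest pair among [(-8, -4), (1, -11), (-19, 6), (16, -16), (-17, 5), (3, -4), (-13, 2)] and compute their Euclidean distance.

Computing all pairwise distances among 7 points:

d((-8, -4), (1, -11)) = 11.4018
d((-8, -4), (-19, 6)) = 14.8661
d((-8, -4), (16, -16)) = 26.8328
d((-8, -4), (-17, 5)) = 12.7279
d((-8, -4), (3, -4)) = 11.0
d((-8, -4), (-13, 2)) = 7.8102
d((1, -11), (-19, 6)) = 26.2488
d((1, -11), (16, -16)) = 15.8114
d((1, -11), (-17, 5)) = 24.0832
d((1, -11), (3, -4)) = 7.2801
d((1, -11), (-13, 2)) = 19.105
d((-19, 6), (16, -16)) = 41.3401
d((-19, 6), (-17, 5)) = 2.2361 <-- minimum
d((-19, 6), (3, -4)) = 24.1661
d((-19, 6), (-13, 2)) = 7.2111
d((16, -16), (-17, 5)) = 39.1152
d((16, -16), (3, -4)) = 17.6918
d((16, -16), (-13, 2)) = 34.1321
d((-17, 5), (3, -4)) = 21.9317
d((-17, 5), (-13, 2)) = 5.0
d((3, -4), (-13, 2)) = 17.088

Closest pair: (-19, 6) and (-17, 5) with distance 2.2361

The closest pair is (-19, 6) and (-17, 5) with Euclidean distance 2.2361. For 7 points, brute-force pairwise comparison is shown above. For large n, the divide-and-conquer algorithm (sort by x, recurse on halves, check the dividing strip) achieves O(n log n).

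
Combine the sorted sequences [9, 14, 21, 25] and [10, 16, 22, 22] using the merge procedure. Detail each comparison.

Merging process:

Compare 9 vs 10: take 9 from left. Merged: [9]
Compare 14 vs 10: take 10 from right. Merged: [9, 10]
Compare 14 vs 16: take 14 from left. Merged: [9, 10, 14]
Compare 21 vs 16: take 16 from right. Merged: [9, 10, 14, 16]
Compare 21 vs 22: take 21 from left. Merged: [9, 10, 14, 16, 21]
Compare 25 vs 22: take 22 from right. Merged: [9, 10, 14, 16, 21, 22]
Compare 25 vs 22: take 22 from right. Merged: [9, 10, 14, 16, 21, 22, 22]
Append remaining from left: [25]. Merged: [9, 10, 14, 16, 21, 22, 22, 25]

Final merged array: [9, 10, 14, 16, 21, 22, 22, 25]
Total comparisons: 7

The merged array is [9, 10, 14, 16, 21, 22, 22, 25], requiring 7 comparisons. The merge step runs in O(n) time where n is the total number of elements.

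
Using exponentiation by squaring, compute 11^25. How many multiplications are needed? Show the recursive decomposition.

Computing 11^25 by squaring (build up from 11^1; each line after the first costs one multiplication):

11^1 = 11
11^2 = (11^1)^2 = 11^2 = 121
11^3 = 11 * 11^2 = 11 * 121 = 1331
11^6 = (11^3)^2 = 1331^2 = 1771561
11^12 = (11^6)^2 = 1771561^2 = 3138428376721
11^24 = (11^12)^2 = 3138428376721^2 = 9849732675807611094711841
11^25 = 11 * 11^24 = 11 * 9849732675807611094711841 = 108347059433883722041830251

Result: 108347059433883722041830251
Multiplications needed: 6 (6 lines after 11^1)

11^25 = 108347059433883722041830251. Using exponentiation by squaring, this requires 6 multiplications. The key idea: if the exponent is even, square the half-power; if odd, multiply by the base once.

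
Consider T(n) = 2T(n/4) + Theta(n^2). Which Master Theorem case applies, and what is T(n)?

Master Theorem for T(n) = 2T(n/4) + O(n^2):

a = 2, b = 4, c = 2
log_b(a) = log_4(2) = 0.5000

Case 3: c = 2 > log_4(2) = 0.5000
T(n) = O(n^2) = O(n^2)

For T(n) = 2T(n/4) + O(n^2): log_4(2) = 0.5000. This is Case 3 of the Master Theorem (c > log_b(a), work dominated by root), giving O(n^2).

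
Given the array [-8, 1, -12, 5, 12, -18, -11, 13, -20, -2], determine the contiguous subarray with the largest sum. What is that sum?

Using Kadane's algorithm on [-8, 1, -12, 5, 12, -18, -11, 13, -20, -2]:

Scanning through the array:
Position 1 (value 1): max_ending_here = 1, max_so_far = 1
Position 2 (value -12): max_ending_here = -11, max_so_far = 1
Position 3 (value 5): max_ending_here = 5, max_so_far = 5
Position 4 (value 12): max_ending_here = 17, max_so_far = 17
Position 5 (value -18): max_ending_here = -1, max_so_far = 17
Position 6 (value -11): max_ending_here = -11, max_so_far = 17
Position 7 (value 13): max_ending_here = 13, max_so_far = 17
Position 8 (value -20): max_ending_here = -7, max_so_far = 17
Position 9 (value -2): max_ending_here = -2, max_so_far = 17

Maximum subarray: [5, 12]
Maximum sum: 17

The maximum subarray is [5, 12] with sum 17. This subarray runs from index 3 to index 4.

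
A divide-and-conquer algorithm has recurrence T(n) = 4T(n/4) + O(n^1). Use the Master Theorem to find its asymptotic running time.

Master Theorem for T(n) = 4T(n/4) + O(n^1):

a = 4, b = 4, c = 1
log_b(a) = log_4(4) = 1.0000

Case 2: c = 1 = log_4(4) = 1.0000
T(n) = O(n^1 log n) = O(n log n)

For T(n) = 4T(n/4) + O(n^1): log_4(4) = 1.0000. This is Case 2 of the Master Theorem (c = log_b(a), equal work at all levels), giving O(n log n).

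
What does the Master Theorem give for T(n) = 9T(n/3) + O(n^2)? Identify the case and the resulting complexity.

Master Theorem for T(n) = 9T(n/3) + O(n^2):

a = 9, b = 3, c = 2
log_b(a) = log_3(9) = 2.0000

Case 2: c = 2 = log_3(9) = 2.0000
T(n) = O(n^2 log n) = O(n^2 log n)

For T(n) = 9T(n/3) + O(n^2): log_3(9) = 2.0000. This is Case 2 of the Master Theorem (c = log_b(a), equal work at all levels), giving O(n^2 log n).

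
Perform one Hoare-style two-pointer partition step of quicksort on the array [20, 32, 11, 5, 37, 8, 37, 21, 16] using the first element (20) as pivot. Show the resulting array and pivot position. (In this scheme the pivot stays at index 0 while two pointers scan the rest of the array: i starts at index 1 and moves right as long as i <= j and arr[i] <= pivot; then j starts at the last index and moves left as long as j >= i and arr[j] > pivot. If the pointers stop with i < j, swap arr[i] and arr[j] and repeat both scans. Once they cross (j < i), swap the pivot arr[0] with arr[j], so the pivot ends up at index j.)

Hoare-style two-pointer partition with pivot = 20:

Initial array: [20, 32, 11, 5, 37, 8, 37, 21, 16]

Pointers start at i = 1, j = 8.
i stops at index 1 (arr[1]=32 > 20), j stops at index 8 (arr[8]=16 <= 20): swap arr[1] and arr[8], array becomes [20, 16, 11, 5, 37, 8, 37, 21, 32]
i stops at index 4 (arr[4]=37 > 20), j stops at index 5 (arr[5]=8 <= 20): swap arr[4] and arr[5], array becomes [20, 16, 11, 5, 8, 37, 37, 21, 32]
i ends at 5, j ends at 4: the pointers have crossed (j < i), so scanning stops.

Swap pivot arr[0] with arr[4] to place pivot at position 4: [8, 16, 11, 5, 20, 37, 37, 21, 32]
Pivot position: 4

After partitioning with pivot 20, the array becomes [8, 16, 11, 5, 20, 37, 37, 21, 32]. The pivot is placed at index 4. All elements to the left of the pivot are <= 20, and all elements to the right are > 20.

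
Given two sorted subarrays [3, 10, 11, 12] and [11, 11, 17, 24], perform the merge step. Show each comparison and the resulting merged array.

Merging process:

Compare 3 vs 11: take 3 from left. Merged: [3]
Compare 10 vs 11: take 10 from left. Merged: [3, 10]
Compare 11 vs 11: take 11 from left. Merged: [3, 10, 11]
Compare 12 vs 11: take 11 from right. Merged: [3, 10, 11, 11]
Compare 12 vs 11: take 11 from right. Merged: [3, 10, 11, 11, 11]
Compare 12 vs 17: take 12 from left. Merged: [3, 10, 11, 11, 11, 12]
Append remaining from right: [17, 24]. Merged: [3, 10, 11, 11, 11, 12, 17, 24]

Final merged array: [3, 10, 11, 11, 11, 12, 17, 24]
Total comparisons: 6

The merged array is [3, 10, 11, 11, 11, 12, 17, 24], requiring 6 comparisons. The merge step runs in O(n) time where n is the total number of elements.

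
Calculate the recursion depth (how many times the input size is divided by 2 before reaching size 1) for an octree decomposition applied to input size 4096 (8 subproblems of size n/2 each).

For divide and conquer with division factor 2:

Problem sizes at each level:
Level 0: 4096
Level 1: 2048
Level 2: 1024
Level 3: 512
Level 4: 256
Level 5: 128
Level 6: 64
Level 7: 32
Level 8: 16
Level 9: 8
Level 10: 4
Level 11: 2
Level 12: 1

The root is level 0 and the size-1 base case is level 12 (the tree spans levels 0 through 12, i.e. 13 levels counting the root), so the depth is the number of divisions: log_2(4096) = 12

The recursion tree depth is log_2(4096) = 12. At each level, the problem size is divided by 2, so it takes 12 divisions to reduce to a base case of size 1. The algorithm makes 8 recursive calls at each level.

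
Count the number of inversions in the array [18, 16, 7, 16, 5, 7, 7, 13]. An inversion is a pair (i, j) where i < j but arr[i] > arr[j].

Finding inversions in [18, 16, 7, 16, 5, 7, 7, 13]:

(0, 1): arr[0]=18 > arr[1]=16
(0, 2): arr[0]=18 > arr[2]=7
(0, 3): arr[0]=18 > arr[3]=16
(0, 4): arr[0]=18 > arr[4]=5
(0, 5): arr[0]=18 > arr[5]=7
(0, 6): arr[0]=18 > arr[6]=7
(0, 7): arr[0]=18 > arr[7]=13
(1, 2): arr[1]=16 > arr[2]=7
(1, 4): arr[1]=16 > arr[4]=5
(1, 5): arr[1]=16 > arr[5]=7
(1, 6): arr[1]=16 > arr[6]=7
(1, 7): arr[1]=16 > arr[7]=13
(2, 4): arr[2]=7 > arr[4]=5
(3, 4): arr[3]=16 > arr[4]=5
(3, 5): arr[3]=16 > arr[5]=7
(3, 6): arr[3]=16 > arr[6]=7
(3, 7): arr[3]=16 > arr[7]=13

Total inversions: 17

The array has 17 inversion(s): (0,1), (0,2), (0,3), (0,4), (0,5), (0,6), (0,7), (1,2), (1,4), (1,5), (1,6), (1,7), (2,4), (3,4), (3,5), (3,6), (3,7). Each pair (i,j) satisfies i < j and arr[i] > arr[j].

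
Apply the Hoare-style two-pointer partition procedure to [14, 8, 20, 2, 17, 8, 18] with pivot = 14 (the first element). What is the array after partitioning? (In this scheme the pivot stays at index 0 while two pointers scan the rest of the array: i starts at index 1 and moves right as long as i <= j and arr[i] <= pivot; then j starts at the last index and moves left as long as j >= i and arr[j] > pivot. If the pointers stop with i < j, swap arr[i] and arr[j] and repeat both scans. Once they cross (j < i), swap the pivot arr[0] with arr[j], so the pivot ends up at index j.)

Hoare-style two-pointer partition with pivot = 14:

Initial array: [14, 8, 20, 2, 17, 8, 18]

Pointers start at i = 1, j = 6.
i stops at index 2 (arr[2]=20 > 14), j stops at index 5 (arr[5]=8 <= 14): swap arr[2] and arr[5], array becomes [14, 8, 8, 2, 17, 20, 18]
i ends at 4, j ends at 3: the pointers have crossed (j < i), so scanning stops.

Swap pivot arr[0] with arr[3] to place pivot at position 3: [2, 8, 8, 14, 17, 20, 18]
Pivot position: 3

After partitioning with pivot 14, the array becomes [2, 8, 8, 14, 17, 20, 18]. The pivot is placed at index 3. All elements to the left of the pivot are <= 14, and all elements to the right are > 14.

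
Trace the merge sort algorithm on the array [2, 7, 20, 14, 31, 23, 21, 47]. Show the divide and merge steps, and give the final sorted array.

Merge sort trace:

Split: [2, 7, 20, 14, 31, 23, 21, 47] -> [2, 7, 20, 14] and [31, 23, 21, 47]
  Split: [2, 7, 20, 14] -> [2, 7] and [20, 14]
    Split: [2, 7] -> [2] and [7]
    Merge: [2] + [7] -> [2, 7]
    Split: [20, 14] -> [20] and [14]
    Merge: [20] + [14] -> [14, 20]
  Merge: [2, 7] + [14, 20] -> [2, 7, 14, 20]
  Split: [31, 23, 21, 47] -> [31, 23] and [21, 47]
    Split: [31, 23] -> [31] and [23]
    Merge: [31] + [23] -> [23, 31]
    Split: [21, 47] -> [21] and [47]
    Merge: [21] + [47] -> [21, 47]
  Merge: [23, 31] + [21, 47] -> [21, 23, 31, 47]
Merge: [2, 7, 14, 20] + [21, 23, 31, 47] -> [2, 7, 14, 20, 21, 23, 31, 47]

Final sorted array: [2, 7, 14, 20, 21, 23, 31, 47]

The merge sort proceeds by recursively splitting the array and merging sorted halves.
After all merges, the sorted array is [2, 7, 14, 20, 21, 23, 31, 47].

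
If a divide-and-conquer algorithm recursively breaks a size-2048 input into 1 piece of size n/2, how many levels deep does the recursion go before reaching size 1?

For divide and conquer with division factor 2:

Problem sizes at each level:
Level 0: 2048
Level 1: 1024
Level 2: 512
Level 3: 256
Level 4: 128
Level 5: 64
Level 6: 32
Level 7: 16
Level 8: 8
Level 9: 4
Level 10: 2
Level 11: 1

The root is level 0 and the size-1 base case is level 11 (the tree spans levels 0 through 11, i.e. 12 levels counting the root), so the depth is the number of divisions: log_2(2048) = 11

The recursion tree depth is log_2(2048) = 11. At each level, the problem size is divided by 2, so it takes 11 divisions to reduce to a base case of size 1. The algorithm makes 1 recursive call at each level.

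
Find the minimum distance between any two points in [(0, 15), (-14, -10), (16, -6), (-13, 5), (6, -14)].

Computing all pairwise distances among 5 points:

d((0, 15), (-14, -10)) = 28.6531
d((0, 15), (16, -6)) = 26.4008
d((0, 15), (-13, 5)) = 16.4012
d((0, 15), (6, -14)) = 29.6142
d((-14, -10), (16, -6)) = 30.2655
d((-14, -10), (-13, 5)) = 15.0333
d((-14, -10), (6, -14)) = 20.3961
d((16, -6), (-13, 5)) = 31.0161
d((16, -6), (6, -14)) = 12.8062 <-- minimum
d((-13, 5), (6, -14)) = 26.8701

Closest pair: (16, -6) and (6, -14) with distance 12.8062

The closest pair is (16, -6) and (6, -14) with Euclidean distance 12.8062. For 5 points, brute-force pairwise comparison is shown above. For large n, the divide-and-conquer algorithm (sort by x, recurse on halves, check the dividing strip) achieves O(n log n).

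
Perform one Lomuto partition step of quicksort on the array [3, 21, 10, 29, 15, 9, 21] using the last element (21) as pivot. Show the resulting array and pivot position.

Lomuto partition with pivot = 21:

Initial array: [3, 21, 10, 29, 15, 9, 21]

arr[0]=3 <= 21: swap with position 0, array becomes [3, 21, 10, 29, 15, 9, 21]
arr[1]=21 <= 21: swap with position 1, array becomes [3, 21, 10, 29, 15, 9, 21]
arr[2]=10 <= 21: swap with position 2, array becomes [3, 21, 10, 29, 15, 9, 21]
arr[3]=29 > 21: no swap
arr[4]=15 <= 21: swap with position 3, array becomes [3, 21, 10, 15, 29, 9, 21]
arr[5]=9 <= 21: swap with position 4, array becomes [3, 21, 10, 15, 9, 29, 21]

Place pivot at position 5: [3, 21, 10, 15, 9, 21, 29]
Pivot position: 5

After partitioning with pivot 21, the array becomes [3, 21, 10, 15, 9, 21, 29]. The pivot is placed at index 5. All elements to the left of the pivot are <= 21, and all elements to the right are > 21.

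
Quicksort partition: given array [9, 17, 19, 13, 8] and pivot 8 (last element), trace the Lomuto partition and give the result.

Lomuto partition with pivot = 8:

Initial array: [9, 17, 19, 13, 8]

arr[0]=9 > 8: no swap
arr[1]=17 > 8: no swap
arr[2]=19 > 8: no swap
arr[3]=13 > 8: no swap

Place pivot at position 0: [8, 17, 19, 13, 9]
Pivot position: 0

After partitioning with pivot 8, the array becomes [8, 17, 19, 13, 9]. The pivot is placed at index 0. All elements to the left of the pivot are <= 8, and all elements to the right are > 8.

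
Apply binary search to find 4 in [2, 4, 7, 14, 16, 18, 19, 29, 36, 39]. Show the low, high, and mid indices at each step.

Binary search for 4 in [2, 4, 7, 14, 16, 18, 19, 29, 36, 39]:

lo=0, hi=9, mid=4, arr[mid]=16 -> 16 > 4, search left half
lo=0, hi=3, mid=1, arr[mid]=4 -> Found target at index 1!

Binary search finds 4 at index 1 after 2 comparisons. The search repeatedly halves the search space by comparing with the middle element.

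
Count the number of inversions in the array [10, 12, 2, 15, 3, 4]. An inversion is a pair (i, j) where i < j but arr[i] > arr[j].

Finding inversions in [10, 12, 2, 15, 3, 4]:

(0, 2): arr[0]=10 > arr[2]=2
(0, 4): arr[0]=10 > arr[4]=3
(0, 5): arr[0]=10 > arr[5]=4
(1, 2): arr[1]=12 > arr[2]=2
(1, 4): arr[1]=12 > arr[4]=3
(1, 5): arr[1]=12 > arr[5]=4
(3, 4): arr[3]=15 > arr[4]=3
(3, 5): arr[3]=15 > arr[5]=4

Total inversions: 8

The array has 8 inversion(s): (0,2), (0,4), (0,5), (1,2), (1,4), (1,5), (3,4), (3,5). Each pair (i,j) satisfies i < j and arr[i] > arr[j].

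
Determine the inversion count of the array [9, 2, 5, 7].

Finding inversions in [9, 2, 5, 7]:

(0, 1): arr[0]=9 > arr[1]=2
(0, 2): arr[0]=9 > arr[2]=5
(0, 3): arr[0]=9 > arr[3]=7

Total inversions: 3

The array has 3 inversion(s): (0,1), (0,2), (0,3). Each pair (i,j) satisfies i < j and arr[i] > arr[j].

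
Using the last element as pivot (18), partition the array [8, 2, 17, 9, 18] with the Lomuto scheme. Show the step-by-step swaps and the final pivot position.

Lomuto partition with pivot = 18:

Initial array: [8, 2, 17, 9, 18]

arr[0]=8 <= 18: swap with position 0, array becomes [8, 2, 17, 9, 18]
arr[1]=2 <= 18: swap with position 1, array becomes [8, 2, 17, 9, 18]
arr[2]=17 <= 18: swap with position 2, array becomes [8, 2, 17, 9, 18]
arr[3]=9 <= 18: swap with position 3, array becomes [8, 2, 17, 9, 18]

Place pivot at position 4: [8, 2, 17, 9, 18]
Pivot position: 4

After partitioning with pivot 18, the array becomes [8, 2, 17, 9, 18]. The pivot is placed at index 4. All elements to the left of the pivot are <= 18, and all elements to the right are > 18.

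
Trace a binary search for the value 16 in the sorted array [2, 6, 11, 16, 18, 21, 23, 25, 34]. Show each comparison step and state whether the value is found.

Binary search for 16 in [2, 6, 11, 16, 18, 21, 23, 25, 34]:

lo=0, hi=8, mid=4, arr[mid]=18 -> 18 > 16, search left half
lo=0, hi=3, mid=1, arr[mid]=6 -> 6 < 16, search right half
lo=2, hi=3, mid=2, arr[mid]=11 -> 11 < 16, search right half
lo=3, hi=3, mid=3, arr[mid]=16 -> Found target at index 3!

Binary search finds 16 at index 3 after 4 comparisons. The search repeatedly halves the search space by comparing with the middle element.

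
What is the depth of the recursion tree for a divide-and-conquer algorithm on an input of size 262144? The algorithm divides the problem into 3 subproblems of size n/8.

For divide and conquer with division factor 8:

Problem sizes at each level:
Level 0: 262144
Level 1: 32768
Level 2: 4096
Level 3: 512
Level 4: 64
Level 5: 8
Level 6: 1

The root is level 0 and the size-1 base case is level 6 (the tree spans levels 0 through 6, i.e. 7 levels counting the root), so the depth is the number of divisions: log_8(262144) = 6

The recursion tree depth is log_8(262144) = 6. At each level, the problem size is divided by 8, so it takes 6 divisions to reduce to a base case of size 1. The algorithm makes 3 recursive calls at each level.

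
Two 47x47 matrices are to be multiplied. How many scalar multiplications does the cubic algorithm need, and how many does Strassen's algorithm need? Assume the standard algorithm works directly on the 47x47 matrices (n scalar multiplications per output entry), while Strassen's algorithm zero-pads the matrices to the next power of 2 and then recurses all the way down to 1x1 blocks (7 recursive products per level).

Matrix multiplication for 47x47 matrices:

Strassen's algorithm requires power-of-2 dimensions. Pad 47x47 to 64x64 (next power of 2).

Standard algorithm: 47^3 = 103823 multiplications
Strassen's algorithm: 7^(log2(64)) = 7^6 = 117649 multiplications
Difference: 103823 - 117649 = -13826 (Strassen uses MORE here due to padding overhead — for small or just-over-power-of-2 n, padding can outweigh the per-level savings)

Standard: 103823 multiplications (47^3). Strassen: 117649 multiplications (7^6, after padding to 64x64). Strassen reduces 8 recursive multiplications to 7 at each level.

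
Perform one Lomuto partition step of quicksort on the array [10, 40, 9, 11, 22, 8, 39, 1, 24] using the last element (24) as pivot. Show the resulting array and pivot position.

Lomuto partition with pivot = 24:

Initial array: [10, 40, 9, 11, 22, 8, 39, 1, 24]

arr[0]=10 <= 24: swap with position 0, array becomes [10, 40, 9, 11, 22, 8, 39, 1, 24]
arr[1]=40 > 24: no swap
arr[2]=9 <= 24: swap with position 1, array becomes [10, 9, 40, 11, 22, 8, 39, 1, 24]
arr[3]=11 <= 24: swap with position 2, array becomes [10, 9, 11, 40, 22, 8, 39, 1, 24]
arr[4]=22 <= 24: swap with position 3, array becomes [10, 9, 11, 22, 40, 8, 39, 1, 24]
arr[5]=8 <= 24: swap with position 4, array becomes [10, 9, 11, 22, 8, 40, 39, 1, 24]
arr[6]=39 > 24: no swap
arr[7]=1 <= 24: swap with position 5, array becomes [10, 9, 11, 22, 8, 1, 39, 40, 24]

Place pivot at position 6: [10, 9, 11, 22, 8, 1, 24, 40, 39]
Pivot position: 6

After partitioning with pivot 24, the array becomes [10, 9, 11, 22, 8, 1, 24, 40, 39]. The pivot is placed at index 6. All elements to the left of the pivot are <= 24, and all elements to the right are > 24.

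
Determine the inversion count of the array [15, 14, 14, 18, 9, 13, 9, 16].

Finding inversions in [15, 14, 14, 18, 9, 13, 9, 16]:

(0, 1): arr[0]=15 > arr[1]=14
(0, 2): arr[0]=15 > arr[2]=14
(0, 4): arr[0]=15 > arr[4]=9
(0, 5): arr[0]=15 > arr[5]=13
(0, 6): arr[0]=15 > arr[6]=9
(1, 4): arr[1]=14 > arr[4]=9
(1, 5): arr[1]=14 > arr[5]=13
(1, 6): arr[1]=14 > arr[6]=9
(2, 4): arr[2]=14 > arr[4]=9
(2, 5): arr[2]=14 > arr[5]=13
(2, 6): arr[2]=14 > arr[6]=9
(3, 4): arr[3]=18 > arr[4]=9
(3, 5): arr[3]=18 > arr[5]=13
(3, 6): arr[3]=18 > arr[6]=9
(3, 7): arr[3]=18 > arr[7]=16
(5, 6): arr[5]=13 > arr[6]=9

Total inversions: 16

The array has 16 inversion(s): (0,1), (0,2), (0,4), (0,5), (0,6), (1,4), (1,5), (1,6), (2,4), (2,5), (2,6), (3,4), (3,5), (3,6), (3,7), (5,6). Each pair (i,j) satisfies i < j and arr[i] > arr[j].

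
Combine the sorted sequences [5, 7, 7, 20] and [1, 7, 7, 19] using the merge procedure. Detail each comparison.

Merging process:

Compare 5 vs 1: take 1 from right. Merged: [1]
Compare 5 vs 7: take 5 from left. Merged: [1, 5]
Compare 7 vs 7: take 7 from left. Merged: [1, 5, 7]
Compare 7 vs 7: take 7 from left. Merged: [1, 5, 7, 7]
Compare 20 vs 7: take 7 from right. Merged: [1, 5, 7, 7, 7]
Compare 20 vs 7: take 7 from right. Merged: [1, 5, 7, 7, 7, 7]
Compare 20 vs 19: take 19 from right. Merged: [1, 5, 7, 7, 7, 7, 19]
Append remaining from left: [20]. Merged: [1, 5, 7, 7, 7, 7, 19, 20]

Final merged array: [1, 5, 7, 7, 7, 7, 19, 20]
Total comparisons: 7

The merged array is [1, 5, 7, 7, 7, 7, 19, 20], requiring 7 comparisons. The merge step runs in O(n) time where n is the total number of elements.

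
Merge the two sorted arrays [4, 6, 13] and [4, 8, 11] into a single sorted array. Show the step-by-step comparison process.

Merging process:

Compare 4 vs 4: take 4 from left. Merged: [4]
Compare 6 vs 4: take 4 from right. Merged: [4, 4]
Compare 6 vs 8: take 6 from left. Merged: [4, 4, 6]
Compare 13 vs 8: take 8 from right. Merged: [4, 4, 6, 8]
Compare 13 vs 11: take 11 from right. Merged: [4, 4, 6, 8, 11]
Append remaining from left: [13]. Merged: [4, 4, 6, 8, 11, 13]

Final merged array: [4, 4, 6, 8, 11, 13]
Total comparisons: 5

The merged array is [4, 4, 6, 8, 11, 13], requiring 5 comparisons. The merge step runs in O(n) time where n is the total number of elements.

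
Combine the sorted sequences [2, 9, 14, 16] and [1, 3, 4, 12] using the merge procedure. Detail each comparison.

Merging process:

Compare 2 vs 1: take 1 from right. Merged: [1]
Compare 2 vs 3: take 2 from left. Merged: [1, 2]
Compare 9 vs 3: take 3 from right. Merged: [1, 2, 3]
Compare 9 vs 4: take 4 from right. Merged: [1, 2, 3, 4]
Compare 9 vs 12: take 9 from left. Merged: [1, 2, 3, 4, 9]
Compare 14 vs 12: take 12 from right. Merged: [1, 2, 3, 4, 9, 12]
Append remaining from left: [14, 16]. Merged: [1, 2, 3, 4, 9, 12, 14, 16]

Final merged array: [1, 2, 3, 4, 9, 12, 14, 16]
Total comparisons: 6

The merged array is [1, 2, 3, 4, 9, 12, 14, 16], requiring 6 comparisons. The merge step runs in O(n) time where n is the total number of elements.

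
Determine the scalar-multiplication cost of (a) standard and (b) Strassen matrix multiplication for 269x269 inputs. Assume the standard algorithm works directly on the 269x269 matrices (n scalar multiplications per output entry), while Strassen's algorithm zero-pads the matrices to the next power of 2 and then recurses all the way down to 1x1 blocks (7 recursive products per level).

Matrix multiplication for 269x269 matrices:

Strassen's algorithm requires power-of-2 dimensions. Pad 269x269 to 512x512 (next power of 2).

Standard algorithm: 269^3 = 19465109 multiplications
Strassen's algorithm: 7^(log2(512)) = 7^9 = 40353607 multiplications
Difference: 19465109 - 40353607 = -20888498 (Strassen uses MORE here due to padding overhead — for small or just-over-power-of-2 n, padding can outweigh the per-level savings)

Standard: 19465109 multiplications (269^3). Strassen: 40353607 multiplications (7^9, after padding to 512x512). Strassen reduces 8 recursive multiplications to 7 at each level.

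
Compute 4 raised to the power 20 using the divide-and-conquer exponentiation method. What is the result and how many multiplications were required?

Computing 4^20 by squaring (build up from 4^1; each line after the first costs one multiplication):

4^1 = 4
4^2 = (4^1)^2 = 4^2 = 16
4^4 = (4^2)^2 = 16^2 = 256
4^5 = 4 * 4^4 = 4 * 256 = 1024
4^10 = (4^5)^2 = 1024^2 = 1048576
4^20 = (4^10)^2 = 1048576^2 = 1099511627776

Result: 1099511627776
Multiplications needed: 5 (5 lines after 4^1)

4^20 = 1099511627776. Using exponentiation by squaring, this requires 5 multiplications. The key idea: if the exponent is even, square the half-power; if odd, multiply by the base once.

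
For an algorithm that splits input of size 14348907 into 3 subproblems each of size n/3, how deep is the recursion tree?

For divide and conquer with division factor 3:

Problem sizes at each level:
Level 0: 14348907
Level 1: 4782969
Level 2: 1594323
Level 3: 531441
Level 4: 177147
Level 5: 59049
Level 6: 19683
Level 7: 6561
Level 8: 2187
Level 9: 729
Level 10: 243
Level 11: 81
Level 12: 27
Level 13: 9
Level 14: 3
Level 15: 1

The root is level 0 and the size-1 base case is level 15 (the tree spans levels 0 through 15, i.e. 16 levels counting the root), so the depth is the number of divisions: log_3(14348907) = 15

The recursion tree depth is log_3(14348907) = 15. At each level, the problem size is divided by 3, so it takes 15 divisions to reduce to a base case of size 1. The algorithm makes 3 recursive calls at each level.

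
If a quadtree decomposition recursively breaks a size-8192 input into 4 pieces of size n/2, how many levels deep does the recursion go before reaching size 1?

For divide and conquer with division factor 2:

Problem sizes at each level:
Level 0: 8192
Level 1: 4096
Level 2: 2048
Level 3: 1024
Level 4: 512
Level 5: 256
Level 6: 128
Level 7: 64
Level 8: 32
Level 9: 16
Level 10: 8
Level 11: 4
Level 12: 2
Level 13: 1

The root is level 0 and the size-1 base case is level 13 (the tree spans levels 0 through 13, i.e. 14 levels counting the root), so the depth is the number of divisions: log_2(8192) = 13

The recursion tree depth is log_2(8192) = 13. At each level, the problem size is divided by 2, so it takes 13 divisions to reduce to a base case of size 1. The algorithm makes 4 recursive calls at each level.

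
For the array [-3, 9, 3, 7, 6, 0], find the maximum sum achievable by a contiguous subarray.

Using Kadane's algorithm on [-3, 9, 3, 7, 6, 0]:

Scanning through the array:
Position 1 (value 9): max_ending_here = 9, max_so_far = 9
Position 2 (value 3): max_ending_here = 12, max_so_far = 12
Position 3 (value 7): max_ending_here = 19, max_so_far = 19
Position 4 (value 6): max_ending_here = 25, max_so_far = 25
Position 5 (value 0): max_ending_here = 25, max_so_far = 25

Maximum subarray: [9, 3, 7, 6]
Maximum sum: 25

The maximum subarray is [9, 3, 7, 6] with sum 25. This subarray runs from index 1 to index 4.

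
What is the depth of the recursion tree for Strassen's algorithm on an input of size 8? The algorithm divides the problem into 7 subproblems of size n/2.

For divide and conquer with division factor 2:

Problem sizes at each level:
Level 0: 8
Level 1: 4
Level 2: 2
Level 3: 1

The root is level 0 and the size-1 base case is level 3 (the tree spans levels 0 through 3, i.e. 4 levels counting the root), so the depth is the number of divisions: log_2(8) = 3

The recursion tree depth is log_2(8) = 3. At each level, the problem size is divided by 2, so it takes 3 divisions to reduce to a base case of size 1. The algorithm makes 7 recursive calls at each level.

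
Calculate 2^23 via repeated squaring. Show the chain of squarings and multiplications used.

Computing 2^23 by squaring (build up from 2^1; each line after the first costs one multiplication):

2^1 = 2
2^2 = (2^1)^2 = 2^2 = 4
2^4 = (2^2)^2 = 4^2 = 16
2^5 = 2 * 2^4 = 2 * 16 = 32
2^10 = (2^5)^2 = 32^2 = 1024
2^11 = 2 * 2^10 = 2 * 1024 = 2048
2^22 = (2^11)^2 = 2048^2 = 4194304
2^23 = 2 * 2^22 = 2 * 4194304 = 8388608

Result: 8388608
Multiplications needed: 7 (7 lines after 2^1)

2^23 = 8388608. Using exponentiation by squaring, this requires 7 multiplications. The key idea: if the exponent is even, square the half-power; if odd, multiply by the base once.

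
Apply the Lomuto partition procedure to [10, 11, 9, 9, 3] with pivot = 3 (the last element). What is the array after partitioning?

Lomuto partition with pivot = 3:

Initial array: [10, 11, 9, 9, 3]

arr[0]=10 > 3: no swap
arr[1]=11 > 3: no swap
arr[2]=9 > 3: no swap
arr[3]=9 > 3: no swap

Place pivot at position 0: [3, 11, 9, 9, 10]
Pivot position: 0

After partitioning with pivot 3, the array becomes [3, 11, 9, 9, 10]. The pivot is placed at index 0. All elements to the left of the pivot are <= 3, and all elements to the right are > 3.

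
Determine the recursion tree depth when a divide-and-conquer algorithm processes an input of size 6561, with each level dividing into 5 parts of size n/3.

For divide and conquer with division factor 3:

Problem sizes at each level:
Level 0: 6561
Level 1: 2187
Level 2: 729
Level 3: 243
Level 4: 81
Level 5: 27
Level 6: 9
Level 7: 3
Level 8: 1

The root is level 0 and the size-1 base case is level 8 (the tree spans levels 0 through 8, i.e. 9 levels counting the root), so the depth is the number of divisions: log_3(6561) = 8

The recursion tree depth is log_3(6561) = 8. At each level, the problem size is divided by 3, so it takes 8 divisions to reduce to a base case of size 1. The algorithm makes 5 recursive calls at each level.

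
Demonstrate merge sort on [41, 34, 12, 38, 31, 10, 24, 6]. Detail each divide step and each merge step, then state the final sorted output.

Merge sort trace:

Split: [41, 34, 12, 38, 31, 10, 24, 6] -> [41, 34, 12, 38] and [31, 10, 24, 6]
  Split: [41, 34, 12, 38] -> [41, 34] and [12, 38]
    Split: [41, 34] -> [41] and [34]
    Merge: [41] + [34] -> [34, 41]
    Split: [12, 38] -> [12] and [38]
    Merge: [12] + [38] -> [12, 38]
  Merge: [34, 41] + [12, 38] -> [12, 34, 38, 41]
  Split: [31, 10, 24, 6] -> [31, 10] and [24, 6]
    Split: [31, 10] -> [31] and [10]
    Merge: [31] + [10] -> [10, 31]
    Split: [24, 6] -> [24] and [6]
    Merge: [24] + [6] -> [6, 24]
  Merge: [10, 31] + [6, 24] -> [6, 10, 24, 31]
Merge: [12, 34, 38, 41] + [6, 10, 24, 31] -> [6, 10, 12, 24, 31, 34, 38, 41]

Final sorted array: [6, 10, 12, 24, 31, 34, 38, 41]

The merge sort proceeds by recursively splitting the array and merging sorted halves.
After all merges, the sorted array is [6, 10, 12, 24, 31, 34, 38, 41].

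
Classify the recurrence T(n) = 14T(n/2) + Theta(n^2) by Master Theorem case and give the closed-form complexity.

Master Theorem for T(n) = 14T(n/2) + O(n^2):

a = 14, b = 2, c = 2
log_b(a) = log_2(14) = 3.8074

Case 1: c = 2 < log_2(14) = 3.8074
T(n) = O(n^(log_2 14))

For T(n) = 14T(n/2) + O(n^2): log_2(14) = 3.8074. This is Case 1 of the Master Theorem (c < log_b(a), work dominated by leaves), giving O(n^(log_2 14)).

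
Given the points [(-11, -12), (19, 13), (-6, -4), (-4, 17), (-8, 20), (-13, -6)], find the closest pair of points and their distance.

Computing all pairwise distances among 6 points:

d((-11, -12), (19, 13)) = 39.0512
d((-11, -12), (-6, -4)) = 9.434
d((-11, -12), (-4, 17)) = 29.8329
d((-11, -12), (-8, 20)) = 32.1403
d((-11, -12), (-13, -6)) = 6.3246
d((19, 13), (-6, -4)) = 30.2324
d((19, 13), (-4, 17)) = 23.3452
d((19, 13), (-8, 20)) = 27.8927
d((19, 13), (-13, -6)) = 37.2156
d((-6, -4), (-4, 17)) = 21.095
d((-6, -4), (-8, 20)) = 24.0832
d((-6, -4), (-13, -6)) = 7.2801
d((-4, 17), (-8, 20)) = 5.0 <-- minimum
d((-4, 17), (-13, -6)) = 24.6982
d((-8, 20), (-13, -6)) = 26.4764

Closest pair: (-4, 17) and (-8, 20) with distance 5.0

The closest pair is (-4, 17) and (-8, 20) with Euclidean distance 5.0. For 6 points, brute-force pairwise comparison is shown above. For large n, the divide-and-conquer algorithm (sort by x, recurse on halves, check the dividing strip) achieves O(n log n).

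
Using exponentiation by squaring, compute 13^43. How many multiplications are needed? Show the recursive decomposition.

Computing 13^43 by squaring (build up from 13^1; each line after the first costs one multiplication):

13^1 = 13
13^2 = (13^1)^2 = 13^2 = 169
13^4 = (13^2)^2 = 169^2 = 28561
13^5 = 13 * 13^4 = 13 * 28561 = 371293
13^10 = (13^5)^2 = 371293^2 = 137858491849
13^20 = (13^10)^2 = 137858491849^2 = 19004963774880799438801
13^21 = 13 * 13^20 = 13 * 19004963774880799438801 = 247064529073450392704413
13^42 = (13^21)^2 = 247064529073450392704413^2 = 61040881526285814362156628321386486455989674569
13^43 = 13 * 13^42 = 13 * 61040881526285814362156628321386486455989674569 = 793531459841715586708036168178024323927865769397

Result: 793531459841715586708036168178024323927865769397
Multiplications needed: 8 (8 lines after 13^1)

13^43 = 793531459841715586708036168178024323927865769397. Using exponentiation by squaring, this requires 8 multiplications. The key idea: if the exponent is even, square the half-power; if odd, multiply by the base once.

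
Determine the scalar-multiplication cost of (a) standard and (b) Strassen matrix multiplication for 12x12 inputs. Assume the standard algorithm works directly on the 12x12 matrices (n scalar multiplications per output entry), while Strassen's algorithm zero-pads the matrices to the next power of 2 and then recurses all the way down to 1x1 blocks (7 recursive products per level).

Matrix multiplication for 12x12 matrices:

Strassen's algorithm requires power-of-2 dimensions. Pad 12x12 to 16x16 (next power of 2).

Standard algorithm: 12^3 = 1728 multiplications
Strassen's algorithm: 7^(log2(16)) = 7^4 = 2401 multiplications
Difference: 1728 - 2401 = -673 (Strassen uses MORE here due to padding overhead — for small or just-over-power-of-2 n, padding can outweigh the per-level savings)

Standard: 1728 multiplications (12^3). Strassen: 2401 multiplications (7^4, after padding to 16x16). Strassen reduces 8 recursive multiplications to 7 at each level.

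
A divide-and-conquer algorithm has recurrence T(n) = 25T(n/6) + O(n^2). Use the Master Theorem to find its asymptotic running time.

Master Theorem for T(n) = 25T(n/6) + O(n^2):

a = 25, b = 6, c = 2
log_b(a) = log_6(25) = 1.7965

Case 3: c = 2 > log_6(25) = 1.7965
T(n) = O(n^2) = O(n^2)

For T(n) = 25T(n/6) + O(n^2): log_6(25) = 1.7965. This is Case 3 of the Master Theorem (c > log_b(a), work dominated by root), giving O(n^2).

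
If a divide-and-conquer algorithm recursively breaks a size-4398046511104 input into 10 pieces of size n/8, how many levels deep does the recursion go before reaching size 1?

For divide and conquer with division factor 8:

Problem sizes at each level:
Level 0: 4398046511104
Level 1: 549755813888
Level 2: 68719476736
Level 3: 8589934592
Level 4: 1073741824
Level 5: 134217728
Level 6: 16777216
Level 7: 2097152
Level 8: 262144
Level 9: 32768
Level 10: 4096
Level 11: 512
Level 12: 64
Level 13: 8
Level 14: 1

The root is level 0 and the size-1 base case is level 14 (the tree spans levels 0 through 14, i.e. 15 levels counting the root), so the depth is the number of divisions: log_8(4398046511104) = 14

The recursion tree depth is log_8(4398046511104) = 14. At each level, the problem size is divided by 8, so it takes 14 divisions to reduce to a base case of size 1. The algorithm makes 10 recursive calls at each level.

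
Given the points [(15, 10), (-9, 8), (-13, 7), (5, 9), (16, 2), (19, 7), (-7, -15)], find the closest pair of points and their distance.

Computing all pairwise distances among 7 points:

d((15, 10), (-9, 8)) = 24.0832
d((15, 10), (-13, 7)) = 28.1603
d((15, 10), (5, 9)) = 10.0499
d((15, 10), (16, 2)) = 8.0623
d((15, 10), (19, 7)) = 5.0
d((15, 10), (-7, -15)) = 33.3017
d((-9, 8), (-13, 7)) = 4.1231 <-- minimum
d((-9, 8), (5, 9)) = 14.0357
d((-9, 8), (16, 2)) = 25.7099
d((-9, 8), (19, 7)) = 28.0179
d((-9, 8), (-7, -15)) = 23.0868
d((-13, 7), (5, 9)) = 18.1108
d((-13, 7), (16, 2)) = 29.4279
d((-13, 7), (19, 7)) = 32.0
d((-13, 7), (-7, -15)) = 22.8035
d((5, 9), (16, 2)) = 13.0384
d((5, 9), (19, 7)) = 14.1421
d((5, 9), (-7, -15)) = 26.8328
d((16, 2), (19, 7)) = 5.831
d((16, 2), (-7, -15)) = 28.6007
d((19, 7), (-7, -15)) = 34.0588

Closest pair: (-9, 8) and (-13, 7) with distance 4.1231

The closest pair is (-9, 8) and (-13, 7) with Euclidean distance 4.1231. For 7 points, brute-force pairwise comparison is shown above. For large n, the divide-and-conquer algorithm (sort by x, recurse on halves, check the dividing strip) achieves O(n log n).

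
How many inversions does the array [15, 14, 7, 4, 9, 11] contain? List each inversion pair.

Finding inversions in [15, 14, 7, 4, 9, 11]:

(0, 1): arr[0]=15 > arr[1]=14
(0, 2): arr[0]=15 > arr[2]=7
(0, 3): arr[0]=15 > arr[3]=4
(0, 4): arr[0]=15 > arr[4]=9
(0, 5): arr[0]=15 > arr[5]=11
(1, 2): arr[1]=14 > arr[2]=7
(1, 3): arr[1]=14 > arr[3]=4
(1, 4): arr[1]=14 > arr[4]=9
(1, 5): arr[1]=14 > arr[5]=11
(2, 3): arr[2]=7 > arr[3]=4

Total inversions: 10

The array has 10 inversion(s): (0,1), (0,2), (0,3), (0,4), (0,5), (1,2), (1,3), (1,4), (1,5), (2,3). Each pair (i,j) satisfies i < j and arr[i] > arr[j].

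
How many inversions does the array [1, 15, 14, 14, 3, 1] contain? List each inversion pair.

Finding inversions in [1, 15, 14, 14, 3, 1]:

(1, 2): arr[1]=15 > arr[2]=14
(1, 3): arr[1]=15 > arr[3]=14
(1, 4): arr[1]=15 > arr[4]=3
(1, 5): arr[1]=15 > arr[5]=1
(2, 4): arr[2]=14 > arr[4]=3
(2, 5): arr[2]=14 > arr[5]=1
(3, 4): arr[3]=14 > arr[4]=3
(3, 5): arr[3]=14 > arr[5]=1
(4, 5): arr[4]=3 > arr[5]=1

Total inversions: 9

The array has 9 inversion(s): (1,2), (1,3), (1,4), (1,5), (2,4), (2,5), (3,4), (3,5), (4,5). Each pair (i,j) satisfies i < j and arr[i] > arr[j].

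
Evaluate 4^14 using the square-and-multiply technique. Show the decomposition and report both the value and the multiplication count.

Computing 4^14 by squaring (build up from 4^1; each line after the first costs one multiplication):

4^1 = 4
4^2 = (4^1)^2 = 4^2 = 16
4^3 = 4 * 4^2 = 4 * 16 = 64
4^6 = (4^3)^2 = 64^2 = 4096
4^7 = 4 * 4^6 = 4 * 4096 = 16384
4^14 = (4^7)^2 = 16384^2 = 268435456

Result: 268435456
Multiplications needed: 5 (5 lines after 4^1)

4^14 = 268435456. Using exponentiation by squaring, this requires 5 multiplications. The key idea: if the exponent is even, square the half-power; if odd, multiply by the base once.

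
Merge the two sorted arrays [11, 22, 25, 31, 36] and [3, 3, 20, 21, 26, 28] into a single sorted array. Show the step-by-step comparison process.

Merging process:

Compare 11 vs 3: take 3 from right. Merged: [3]
Compare 11 vs 3: take 3 from right. Merged: [3, 3]
Compare 11 vs 20: take 11 from left. Merged: [3, 3, 11]
Compare 22 vs 20: take 20 from right. Merged: [3, 3, 11, 20]
Compare 22 vs 21: take 21 from right. Merged: [3, 3, 11, 20, 21]
Compare 22 vs 26: take 22 from left. Merged: [3, 3, 11, 20, 21, 22]
Compare 25 vs 26: take 25 from left. Merged: [3, 3, 11, 20, 21, 22, 25]
Compare 31 vs 26: take 26 from right. Merged: [3, 3, 11, 20, 21, 22, 25, 26]
Compare 31 vs 28: take 28 from right. Merged: [3, 3, 11, 20, 21, 22, 25, 26, 28]
Append remaining from left: [31, 36]. Merged: [3, 3, 11, 20, 21, 22, 25, 26, 28, 31, 36]

Final merged array: [3, 3, 11, 20, 21, 22, 25, 26, 28, 31, 36]
Total comparisons: 9

The merged array is [3, 3, 11, 20, 21, 22, 25, 26, 28, 31, 36], requiring 9 comparisons. The merge step runs in O(n) time where n is the total number of elements.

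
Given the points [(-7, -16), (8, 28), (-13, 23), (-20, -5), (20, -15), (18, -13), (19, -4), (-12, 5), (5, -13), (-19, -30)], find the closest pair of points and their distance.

Computing all pairwise distances among 10 points:

d((-7, -16), (8, 28)) = 46.4866
d((-7, -16), (-13, 23)) = 39.4588
d((-7, -16), (-20, -5)) = 17.0294
d((-7, -16), (20, -15)) = 27.0185
d((-7, -16), (18, -13)) = 25.1794
d((-7, -16), (19, -4)) = 28.6356
d((-7, -16), (-12, 5)) = 21.587
d((-7, -16), (5, -13)) = 12.3693
d((-7, -16), (-19, -30)) = 18.4391
d((8, 28), (-13, 23)) = 21.587
d((8, 28), (-20, -5)) = 43.2782
d((8, 28), (20, -15)) = 44.643
d((8, 28), (18, -13)) = 42.2019
d((8, 28), (19, -4)) = 33.8378
d((8, 28), (-12, 5)) = 30.4795
d((8, 28), (5, -13)) = 41.1096
d((8, 28), (-19, -30)) = 63.9766
d((-13, 23), (-20, -5)) = 28.8617
d((-13, 23), (20, -15)) = 50.3289
d((-13, 23), (18, -13)) = 47.5079
d((-13, 23), (19, -4)) = 41.8688
d((-13, 23), (-12, 5)) = 18.0278
d((-13, 23), (5, -13)) = 40.2492
d((-13, 23), (-19, -30)) = 53.3385
d((-20, -5), (20, -15)) = 41.2311
d((-20, -5), (18, -13)) = 38.833
d((-20, -5), (19, -4)) = 39.0128
d((-20, -5), (-12, 5)) = 12.8062
d((-20, -5), (5, -13)) = 26.2488
d((-20, -5), (-19, -30)) = 25.02
d((20, -15), (18, -13)) = 2.8284 <-- minimum
d((20, -15), (19, -4)) = 11.0454
d((20, -15), (-12, 5)) = 37.7359
d((20, -15), (5, -13)) = 15.1327
d((20, -15), (-19, -30)) = 41.7852
d((18, -13), (19, -4)) = 9.0554
d((18, -13), (-12, 5)) = 34.9857
d((18, -13), (5, -13)) = 13.0
d((18, -13), (-19, -30)) = 40.7185
d((19, -4), (-12, 5)) = 32.28
d((19, -4), (5, -13)) = 16.6433
d((19, -4), (-19, -30)) = 46.0435
d((-12, 5), (5, -13)) = 24.7588
d((-12, 5), (-19, -30)) = 35.6931
d((5, -13), (-19, -30)) = 29.4109

Closest pair: (20, -15) and (18, -13) with distance 2.8284

The closest pair is (20, -15) and (18, -13) with Euclidean distance 2.8284. For 10 points, brute-force pairwise comparison is shown above. For large n, the divide-and-conquer algorithm (sort by x, recurse on halves, check the dividing strip) achieves O(n log n).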